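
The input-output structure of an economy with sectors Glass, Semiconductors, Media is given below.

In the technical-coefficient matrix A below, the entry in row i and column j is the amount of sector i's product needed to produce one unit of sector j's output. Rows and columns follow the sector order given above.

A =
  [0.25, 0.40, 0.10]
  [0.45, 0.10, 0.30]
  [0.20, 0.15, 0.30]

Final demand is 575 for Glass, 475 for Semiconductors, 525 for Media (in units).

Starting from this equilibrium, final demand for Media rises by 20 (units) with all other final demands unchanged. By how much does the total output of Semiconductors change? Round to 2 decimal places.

I − A =
  [   0.75    -0.40    -0.10]
  [  -0.45     0.90    -0.30]
  [  -0.20    -0.15     0.70]
Cofactors of I−A, C_ij = (−1)^(i+j)·(minor ij) (rows/columns in the sector order above):
  C_11 = (0.90)(0.70) − (-0.30)(-0.15) = 0.5850
  C_12 = −[(-0.45)(0.70) − (-0.30)(-0.20)] = 0.3750
  C_13 = (-0.45)(-0.15) − (0.90)(-0.20) = 0.2475
  C_21 = −[(-0.40)(0.70) − (-0.10)(-0.15)] = 0.2950
  C_22 = (0.75)(0.70) − (-0.10)(-0.20) = 0.5050
  C_23 = −[(0.75)(-0.15) − (-0.40)(-0.20)] = 0.1925
  C_31 = (-0.40)(-0.30) − (-0.10)(0.90) = 0.2100
  C_32 = −[(0.75)(-0.30) − (-0.10)(-0.45)] = 0.2700
  C_33 = (0.75)(0.90) − (-0.40)(-0.45) = 0.4950
det(I−A) = Σ_j (I−A)_1j·C_1j = (0.75)(0.5850) + (-0.40)(0.3750) + (-0.10)(0.2475) = 0.2640
adj(I−A) = Cᵀ =
  [ 0.5850   0.2950   0.2100]
  [ 0.3750   0.5050   0.2700]
  [ 0.2475   0.1925   0.4950]
(I − A)⁻¹ = adj(I−A) / det(I−A) ≈
  [   2.2159     1.1174     0.7955]
  [   1.4205     1.9129     1.0227]
  [   0.9375     0.7292     1.8750]
Δx = (I − A)⁻¹ Δd with Δd having +20 in the Media component and 0 elsewhere.
So Δx_S = L_SM · (+20), where L_SM = adj(I−A)_SM / det(I−A) = 0.2700 / 0.2640.
Δx_S = 0.2700 × (+20) / 0.2640 = 5.40 / 0.2640 ≈ 20.45.

Δx_S = 20.45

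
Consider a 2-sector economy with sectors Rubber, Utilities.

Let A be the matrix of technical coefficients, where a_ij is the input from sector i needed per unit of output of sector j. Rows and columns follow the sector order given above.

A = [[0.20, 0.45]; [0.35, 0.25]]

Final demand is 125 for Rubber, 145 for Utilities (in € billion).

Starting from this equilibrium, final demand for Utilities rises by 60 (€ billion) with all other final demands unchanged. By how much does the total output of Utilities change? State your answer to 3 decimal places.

Δx_2 = 108.475

I − A =
  [   0.80    -0.45]
  [  -0.35     0.75]
det(I−A) = (0.80)(0.75) − (-0.45)(-0.35) = 0.4425
adj(I−A) = [[0.75, 0.45], [0.35, 0.80]]
(I − A)⁻¹ = adj(I−A) / det(I−A) ≈
  [   1.6949     1.0169]
  [   0.7910     1.8079]
Δx = (I − A)⁻¹ Δd with Δd having +60 in the Utilities component and 0 elsewhere.
So Δx_2 = L_22 · (+60), where L_22 = adj(I−A)_22 / det(I−A) = 0.80 / 0.4425.
Δx_2 = 0.80 × (+60) / 0.4425 = 48.00 / 0.4425 ≈ 108.475.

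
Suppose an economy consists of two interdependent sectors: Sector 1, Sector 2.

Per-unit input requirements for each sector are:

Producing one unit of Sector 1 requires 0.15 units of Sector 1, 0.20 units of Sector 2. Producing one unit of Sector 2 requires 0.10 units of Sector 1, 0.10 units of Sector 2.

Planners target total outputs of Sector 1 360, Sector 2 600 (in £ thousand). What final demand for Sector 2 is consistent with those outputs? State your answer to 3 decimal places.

I − A =
  [   0.85    -0.10]
  [  -0.20     0.90]
d = (I − A) x:
  d_1 = (+0.85)·360 + (-0.10)·600 = 246.000
  d_2 = (-0.20)·360 + (+0.90)·600 = 468.000

d_2 = 468.000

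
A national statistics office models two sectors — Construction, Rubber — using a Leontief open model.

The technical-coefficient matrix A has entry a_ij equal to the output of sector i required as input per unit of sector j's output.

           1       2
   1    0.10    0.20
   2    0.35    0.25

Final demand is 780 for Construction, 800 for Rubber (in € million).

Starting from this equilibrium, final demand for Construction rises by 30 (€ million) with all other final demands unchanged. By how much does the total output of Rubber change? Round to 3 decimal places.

Δx_2 = 17.355

I − A =
  [   0.90    -0.20]
  [  -0.35     0.75]
det(I−A) = (0.90)(0.75) − (-0.20)(-0.35) = 0.6050
adj(I−A) = [[0.75, 0.20], [0.35, 0.90]]
(I − A)⁻¹ = adj(I−A) / det(I−A) ≈
  [   1.2397     0.3306]
  [   0.5785     1.4876]
Δx = (I − A)⁻¹ Δd with Δd having +30 in the Construction component and 0 elsewhere.
So Δx_2 = L_21 · (+30), where L_21 = adj(I−A)_21 / det(I−A) = 0.35 / 0.6050.
Δx_2 = 0.35 × (+30) / 0.6050 = 10.50 / 0.6050 ≈ 17.355.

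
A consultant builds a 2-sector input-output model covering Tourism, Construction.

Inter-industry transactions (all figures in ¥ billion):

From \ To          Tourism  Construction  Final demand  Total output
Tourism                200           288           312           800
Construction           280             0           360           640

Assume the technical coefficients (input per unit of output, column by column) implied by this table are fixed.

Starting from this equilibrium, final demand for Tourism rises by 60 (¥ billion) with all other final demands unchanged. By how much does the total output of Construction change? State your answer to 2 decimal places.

Δx_C = 35.44

Technical coefficients a_ij = z_ij / X_j:
  a_TT = 200/800 = 0.25, a_CT = 280/800 = 0.35
  a_TC = 288/640 = 0.45, a_CC = 0/640 = 0.00
I − A =
  [   0.75    -0.45]
  [  -0.35     1.00]
det(I−A) = (0.75)(1.00) − (-0.45)(-0.35) = 0.5925
adj(I−A) = [[1.00, 0.45], [0.35, 0.75]]
(I − A)⁻¹ = adj(I−A) / det(I−A) ≈
  [   1.6878     0.7595]
  [   0.5907     1.2658]
Δx = (I − A)⁻¹ Δd with Δd having +60 in the Tourism component and 0 elsewhere.
So Δx_C = L_CT · (+60), where L_CT = adj(I−A)_CT / det(I−A) = 0.35 / 0.5925.
Δx_C = 0.35 × (+60) / 0.5925 = 21.00 / 0.5925 ≈ 35.44.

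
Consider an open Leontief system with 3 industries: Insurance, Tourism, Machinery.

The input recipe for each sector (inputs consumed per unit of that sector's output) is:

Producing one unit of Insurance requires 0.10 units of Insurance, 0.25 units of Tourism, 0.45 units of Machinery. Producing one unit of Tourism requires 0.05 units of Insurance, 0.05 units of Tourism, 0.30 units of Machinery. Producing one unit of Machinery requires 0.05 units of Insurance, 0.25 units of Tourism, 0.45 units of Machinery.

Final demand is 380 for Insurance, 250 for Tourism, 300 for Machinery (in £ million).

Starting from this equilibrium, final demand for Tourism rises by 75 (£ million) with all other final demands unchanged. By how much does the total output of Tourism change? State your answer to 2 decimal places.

I − A =
  [   0.90    -0.05    -0.05]
  [  -0.25     0.95    -0.25]
  [  -0.45    -0.30     0.55]
Cofactors of I−A, C_ij = (−1)^(i+j)·(minor ij) (rows/columns in the sector order above):
  C_11 = (0.95)(0.55) − (-0.25)(-0.30) = 0.4475
  C_12 = −[(-0.25)(0.55) − (-0.25)(-0.45)] = 0.2500
  C_13 = (-0.25)(-0.30) − (0.95)(-0.45) = 0.5025
  C_21 = −[(-0.05)(0.55) − (-0.05)(-0.30)] = 0.0425
  C_22 = (0.90)(0.55) − (-0.05)(-0.45) = 0.4725
  C_23 = −[(0.90)(-0.30) − (-0.05)(-0.45)] = 0.2925
  C_31 = (-0.05)(-0.25) − (-0.05)(0.95) = 0.0600
  C_32 = −[(0.90)(-0.25) − (-0.05)(-0.25)] = 0.2375
  C_33 = (0.90)(0.95) − (-0.05)(-0.25) = 0.8425
det(I−A) = Σ_j (I−A)_1j·C_1j = (0.90)(0.4475) + (-0.05)(0.2500) + (-0.05)(0.5025) = 0.365125
adj(I−A) = Cᵀ =
  [ 0.4475   0.0425   0.0600]
  [ 0.2500   0.4725   0.2375]
  [ 0.5025   0.2925   0.8425]
(I − A)⁻¹ = adj(I−A) / det(I−A) ≈
  [   1.2256     0.1164     0.1643]
  [   0.6847     1.2941     0.6505]
  [   1.3762     0.8011     2.3074]
Δx = (I − A)⁻¹ Δd with Δd having +75 in the Tourism component and 0 elsewhere.
So Δx_2 = L_22 · (+75), where L_22 = adj(I−A)_22 / det(I−A) = 0.4725 / 0.365125.
Δx_2 = 0.4725 × (+75) / 0.365125 = 35.4375 / 0.365125 ≈ 97.06.

Δx_2 = 97.06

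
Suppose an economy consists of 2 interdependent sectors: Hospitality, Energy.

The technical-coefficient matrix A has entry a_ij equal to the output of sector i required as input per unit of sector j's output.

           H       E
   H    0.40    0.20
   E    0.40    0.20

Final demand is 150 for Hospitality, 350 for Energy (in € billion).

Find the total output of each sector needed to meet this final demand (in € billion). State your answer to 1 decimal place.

I − A =
  [   0.60    -0.20]
  [  -0.40     0.80]
det(I−A) = (0.60)(0.80) − (-0.20)(-0.40) = 0.4000
adj(I−A) = [[0.80, 0.20], [0.40, 0.60]]
(I − A)⁻¹ = adj(I−A) / det(I−A) ≈
  [   2.0000     0.5000]
  [   1.0000     1.5000]
x = (I − A)⁻¹ d = adj(I−A)·d / det(I−A), with det(I−A) = 0.4000:
  x_H = (0.80·150 + 0.20·350) / 0.4000 = 190.00 / 0.4000 = 475.0
  x_E = (0.40·150 + 0.60·350) / 0.4000 = 270.00 / 0.4000 = 675.0

x_H = 475.0, x_E = 675.0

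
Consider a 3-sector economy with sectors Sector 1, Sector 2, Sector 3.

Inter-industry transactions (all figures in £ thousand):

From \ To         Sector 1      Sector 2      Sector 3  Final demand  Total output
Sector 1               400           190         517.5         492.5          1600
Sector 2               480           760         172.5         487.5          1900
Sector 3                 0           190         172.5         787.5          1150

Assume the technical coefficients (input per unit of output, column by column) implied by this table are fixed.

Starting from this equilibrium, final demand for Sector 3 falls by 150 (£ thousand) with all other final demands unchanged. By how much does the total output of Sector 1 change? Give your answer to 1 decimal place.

Δx_1 = -128.7

Technical coefficients a_ij = z_ij / X_j:
  a_11 = 400/1600 = 0.25, a_21 = 480/1600 = 0.30, a_31 = 0/1600 = 0.00
  a_12 = 190/1900 = 0.10, a_22 = 760/1900 = 0.40, a_32 = 190/1900 = 0.10
  a_13 = 517.5/1150 = 0.45, a_23 = 172.5/1150 = 0.15, a_33 = 172.5/1150 = 0.15
I − A =
  [   0.75    -0.10    -0.45]
  [  -0.30     0.60    -0.15]
  [   0.00    -0.10     0.85]
Cofactors of I−A, C_ij = (−1)^(i+j)·(minor ij) (rows/columns in the sector order above):
  C_11 = (0.60)(0.85) − (-0.15)(-0.10) = 0.4950
  C_12 = −[(-0.30)(0.85) − (-0.15)(0.00)] = 0.2550
  C_13 = (-0.30)(-0.10) − (0.60)(0.00) = 0.0300
  C_21 = −[(-0.10)(0.85) − (-0.45)(-0.10)] = 0.1300
  C_22 = (0.75)(0.85) − (-0.45)(0.00) = 0.6375
  C_23 = −[(0.75)(-0.10) − (-0.10)(0.00)] = 0.0750
  C_31 = (-0.10)(-0.15) − (-0.45)(0.60) = 0.2850
  C_32 = −[(0.75)(-0.15) − (-0.45)(-0.30)] = 0.2475
  C_33 = (0.75)(0.60) − (-0.10)(-0.30) = 0.4200
det(I−A) = Σ_j (I−A)_1j·C_1j = (0.75)(0.4950) + (-0.10)(0.2550) + (-0.45)(0.0300) = 0.33225
adj(I−A) = Cᵀ =
  [ 0.4950   0.1300   0.2850]
  [ 0.2550   0.6375   0.2475]
  [ 0.0300   0.0750   0.4200]
(I − A)⁻¹ = adj(I−A) / det(I−A) ≈
  [   1.4898     0.3913     0.8578]
  [   0.7675     1.9187     0.7449]
  [   0.0903     0.2257     1.2641]
Δx = (I − A)⁻¹ Δd with Δd having -150 in the Sector 3 component and 0 elsewhere.
So Δx_1 = L_13 · (-150), where L_13 = adj(I−A)_13 / det(I−A) = 0.2850 / 0.33225.
Δx_1 = 0.2850 × (-150) / 0.33225 = -42.75 / 0.33225 ≈ -128.7.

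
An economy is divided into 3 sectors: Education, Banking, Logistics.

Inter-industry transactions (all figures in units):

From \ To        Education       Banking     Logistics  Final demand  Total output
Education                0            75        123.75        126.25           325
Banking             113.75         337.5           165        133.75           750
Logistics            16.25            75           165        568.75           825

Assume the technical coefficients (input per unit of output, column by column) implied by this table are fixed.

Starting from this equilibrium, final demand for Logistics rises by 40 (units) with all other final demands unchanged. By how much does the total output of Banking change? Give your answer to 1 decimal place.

Technical coefficients a_ij = z_ij / X_j:
  a_11 = 0/325 = 0.00, a_21 = 113.75/325 = 0.35, a_31 = 16.25/325 = 0.05
  a_12 = 75/750 = 0.10, a_22 = 337.5/750 = 0.45, a_32 = 75/750 = 0.10
  a_13 = 123.75/825 = 0.15, a_23 = 165/825 = 0.20, a_33 = 165/825 = 0.20
I − A =
  [   1.00    -0.10    -0.15]
  [  -0.35     0.55    -0.20]
  [  -0.05    -0.10     0.80]
Cofactors of I−A, C_ij = (−1)^(i+j)·(minor ij) (rows/columns in the sector order above):
  C_11 = (0.55)(0.80) − (-0.20)(-0.10) = 0.4200
  C_12 = −[(-0.35)(0.80) − (-0.20)(-0.05)] = 0.2900
  C_13 = (-0.35)(-0.10) − (0.55)(-0.05) = 0.0625
  C_21 = −[(-0.10)(0.80) − (-0.15)(-0.10)] = 0.0950
  C_22 = (1.00)(0.80) − (-0.15)(-0.05) = 0.7925
  C_23 = −[(1.00)(-0.10) − (-0.10)(-0.05)] = 0.1050
  C_31 = (-0.10)(-0.20) − (-0.15)(0.55) = 0.1025
  C_32 = −[(1.00)(-0.20) − (-0.15)(-0.35)] = 0.2525
  C_33 = (1.00)(0.55) − (-0.10)(-0.35) = 0.5150
det(I−A) = Σ_j (I−A)_1j·C_1j = (1.00)(0.4200) + (-0.10)(0.2900) + (-0.15)(0.0625) = 0.381625
adj(I−A) = Cᵀ =
  [ 0.4200   0.0950   0.1025]
  [ 0.2900   0.7925   0.2525]
  [ 0.0625   0.1050   0.5150]
(I − A)⁻¹ = adj(I−A) / det(I−A) ≈
  [   1.1006     0.2489     0.2686]
  [   0.7599     2.0766     0.6616]
  [   0.1638     0.2751     1.3495]
Δx = (I − A)⁻¹ Δd with Δd having +40 in the Logistics component and 0 elsewhere.
So Δx_2 = L_23 · (+40), where L_23 = adj(I−A)_23 / det(I−A) = 0.2525 / 0.381625.
Δx_2 = 0.2525 × (+40) / 0.381625 = 10.10 / 0.381625 ≈ 26.5.

Δx_2 = 26.5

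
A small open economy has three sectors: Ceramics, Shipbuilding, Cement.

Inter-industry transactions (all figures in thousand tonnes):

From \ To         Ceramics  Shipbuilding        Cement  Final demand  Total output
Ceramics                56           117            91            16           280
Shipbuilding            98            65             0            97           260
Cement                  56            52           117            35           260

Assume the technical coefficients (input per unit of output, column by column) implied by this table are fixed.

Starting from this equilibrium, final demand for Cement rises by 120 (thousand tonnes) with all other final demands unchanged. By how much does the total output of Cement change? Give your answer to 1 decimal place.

Technical coefficients a_ij = z_ij / X_j:
  a_11 = 56/280 = 0.20, a_21 = 98/280 = 0.35, a_31 = 56/280 = 0.20
  a_12 = 117/260 = 0.45, a_22 = 65/260 = 0.25, a_32 = 52/260 = 0.20
  a_13 = 91/260 = 0.35, a_23 = 0/260 = 0.00, a_33 = 117/260 = 0.45
I − A =
  [   0.80    -0.45    -0.35]
  [  -0.35     0.75     0.00]
  [  -0.20    -0.20     0.55]
Cofactors of I−A, C_ij = (−1)^(i+j)·(minor ij) (rows/columns in the sector order above):
  C_11 = (0.75)(0.55) − (0.00)(-0.20) = 0.4125
  C_12 = −[(-0.35)(0.55) − (0.00)(-0.20)] = 0.1925
  C_13 = (-0.35)(-0.20) − (0.75)(-0.20) = 0.2200
  C_21 = −[(-0.45)(0.55) − (-0.35)(-0.20)] = 0.3175
  C_22 = (0.80)(0.55) − (-0.35)(-0.20) = 0.3700
  C_23 = −[(0.80)(-0.20) − (-0.45)(-0.20)] = 0.2500
  C_31 = (-0.45)(0.00) − (-0.35)(0.75) = 0.2625
  C_32 = −[(0.80)(0.00) − (-0.35)(-0.35)] = 0.1225
  C_33 = (0.80)(0.75) − (-0.45)(-0.35) = 0.4425
det(I−A) = Σ_j (I−A)_1j·C_1j = (0.80)(0.4125) + (-0.45)(0.1925) + (-0.35)(0.2200) = 0.166375
adj(I−A) = Cᵀ =
  [ 0.4125   0.3175   0.2625]
  [ 0.1925   0.3700   0.1225]
  [ 0.2200   0.2500   0.4425]
(I − A)⁻¹ = adj(I−A) / det(I−A) ≈
  [   2.4793     1.9083     1.5778]
  [   1.1570     2.2239     0.7363]
  [   1.3223     1.5026     2.6597]
Δx = (I − A)⁻¹ Δd with Δd having +120 in the Cement component and 0 elsewhere.
So Δx_3 = L_33 · (+120), where L_33 = adj(I−A)_33 / det(I−A) = 0.4425 / 0.166375.
Δx_3 = 0.4425 × (+120) / 0.166375 = 53.10 / 0.166375 ≈ 319.2.

Δx_3 = 319.2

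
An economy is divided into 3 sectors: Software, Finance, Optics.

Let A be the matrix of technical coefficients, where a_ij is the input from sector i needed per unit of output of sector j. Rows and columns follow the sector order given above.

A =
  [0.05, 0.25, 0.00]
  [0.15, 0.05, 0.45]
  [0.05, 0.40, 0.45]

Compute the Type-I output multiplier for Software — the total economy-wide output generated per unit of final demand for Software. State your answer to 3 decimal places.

m_S = 1.855

I − A =
  [   0.95    -0.25     0.00]
  [  -0.15     0.95    -0.45]
  [  -0.05    -0.40     0.55]
Cofactors of I−A, C_ij = (−1)^(i+j)·(minor ij) (rows/columns in the sector order above):
  C_11 = (0.95)(0.55) − (-0.45)(-0.40) = 0.3425
  C_12 = −[(-0.15)(0.55) − (-0.45)(-0.05)] = 0.1050
  C_13 = (-0.15)(-0.40) − (0.95)(-0.05) = 0.1075
  C_21 = −[(-0.25)(0.55) − (0.00)(-0.40)] = 0.1375
  C_22 = (0.95)(0.55) − (0.00)(-0.05) = 0.5225
  C_23 = −[(0.95)(-0.40) − (-0.25)(-0.05)] = 0.3925
  C_31 = (-0.25)(-0.45) − (0.00)(0.95) = 0.1125
  C_32 = −[(0.95)(-0.45) − (0.00)(-0.15)] = 0.4275
  C_33 = (0.95)(0.95) − (-0.25)(-0.15) = 0.8650
det(I−A) = Σ_j (I−A)_1j·C_1j = (0.95)(0.3425) + (-0.25)(0.1050) + (0.00)(0.1075) = 0.299125
adj(I−A) = Cᵀ =
  [ 0.3425   0.1375   0.1125]
  [ 0.1050   0.5225   0.4275]
  [ 0.1075   0.3925   0.8650]
(I − A)⁻¹ = adj(I−A) / det(I−A) ≈
  [   1.1450     0.4597     0.3761]
  [   0.3510     1.7468     1.4292]
  [   0.3594     1.3122     2.8918]
The output multiplier for sector j is the column-j sum of the Leontief inverse (I − A)⁻¹ = adj(I−A) / det(I−A).
Column S of adj(I−A): (0.3425, 0.1050, 0.1075); det(I−A) = 0.299125.
m_S = (0.3425 + 0.1050 + 0.1075) / 0.299125 = 0.555 / 0.299125 ≈ 1.855.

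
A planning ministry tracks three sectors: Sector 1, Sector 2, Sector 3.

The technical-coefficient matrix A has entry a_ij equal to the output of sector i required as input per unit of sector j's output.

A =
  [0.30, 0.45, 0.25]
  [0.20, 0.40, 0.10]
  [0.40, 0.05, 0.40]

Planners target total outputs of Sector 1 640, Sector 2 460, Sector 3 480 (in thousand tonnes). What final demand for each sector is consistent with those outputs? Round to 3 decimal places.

d_1 = 121.000, d_2 = 100.000, d_3 = 9.000

I − A =
  [   0.70    -0.45    -0.25]
  [  -0.20     0.60    -0.10]
  [  -0.40    -0.05     0.60]
d = (I − A) x:
  d_1 = (+0.70)·640 + (-0.45)·460 + (-0.25)·480 = 121.000
  d_2 = (-0.20)·640 + (+0.60)·460 + (-0.10)·480 = 100.000
  d_3 = (-0.40)·640 + (-0.05)·460 + (+0.60)·480 = 9.000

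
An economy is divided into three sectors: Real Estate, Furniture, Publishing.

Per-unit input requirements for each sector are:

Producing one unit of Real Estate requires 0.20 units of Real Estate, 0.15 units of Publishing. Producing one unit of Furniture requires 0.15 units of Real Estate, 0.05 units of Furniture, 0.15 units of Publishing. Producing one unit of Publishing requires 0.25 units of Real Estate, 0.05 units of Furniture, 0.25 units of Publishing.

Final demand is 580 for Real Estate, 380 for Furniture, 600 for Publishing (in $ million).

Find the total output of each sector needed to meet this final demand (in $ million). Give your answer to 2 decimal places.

I − A =
  [   0.80    -0.15    -0.25]
  [   0.00     0.95    -0.05]
  [  -0.15    -0.15     0.75]
Cofactors of I−A, C_ij = (−1)^(i+j)·(minor ij) (rows/columns in the sector order above):
  C_11 = (0.95)(0.75) − (-0.05)(-0.15) = 0.7050
  C_12 = −[(0.00)(0.75) − (-0.05)(-0.15)] = 0.0075
  C_13 = (0.00)(-0.15) − (0.95)(-0.15) = 0.1425
  C_21 = −[(-0.15)(0.75) − (-0.25)(-0.15)] = 0.1500
  C_22 = (0.80)(0.75) − (-0.25)(-0.15) = 0.5625
  C_23 = −[(0.80)(-0.15) − (-0.15)(-0.15)] = 0.1425
  C_31 = (-0.15)(-0.05) − (-0.25)(0.95) = 0.2450
  C_32 = −[(0.80)(-0.05) − (-0.25)(0.00)] = 0.0400
  C_33 = (0.80)(0.95) − (-0.15)(0.00) = 0.7600
det(I−A) = Σ_j (I−A)_1j·C_1j = (0.80)(0.7050) + (-0.15)(0.0075) + (-0.25)(0.1425) = 0.52725
adj(I−A) = Cᵀ =
  [ 0.7050   0.1500   0.2450]
  [ 0.0075   0.5625   0.0400]
  [ 0.1425   0.1425   0.7600]
(I − A)⁻¹ = adj(I−A) / det(I−A) ≈
  [   1.3371     0.2845     0.4647]
  [   0.0142     1.0669     0.0759]
  [   0.2703     0.2703     1.4414]
x = (I − A)⁻¹ d = adj(I−A)·d / det(I−A), with det(I−A) = 0.52725:
  x_1 = (0.7050·580 + 0.1500·380 + 0.2450·600) / 0.52725 = 612.90 / 0.52725 ≈ 1162.45
  x_2 = (0.0075·580 + 0.5625·380 + 0.0400·600) / 0.52725 = 242.10 / 0.52725 ≈ 459.17
  x_3 = (0.1425·580 + 0.1425·380 + 0.7600·600) / 0.52725 = 592.80 / 0.52725 ≈ 1124.32

x_1 = 1162.45, x_2 = 459.17, x_3 = 1124.32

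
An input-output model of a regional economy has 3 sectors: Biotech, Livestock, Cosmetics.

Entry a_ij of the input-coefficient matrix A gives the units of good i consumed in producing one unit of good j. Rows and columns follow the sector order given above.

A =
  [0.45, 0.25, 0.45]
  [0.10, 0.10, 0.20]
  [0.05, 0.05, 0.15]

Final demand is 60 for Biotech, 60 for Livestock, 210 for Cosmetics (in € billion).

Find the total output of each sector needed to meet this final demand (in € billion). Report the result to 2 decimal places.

x_1 = 419.92, x_2 = 176.02, x_3 = 282.11

I − A =
  [   0.55    -0.25    -0.45]
  [  -0.10     0.90    -0.20]
  [  -0.05    -0.05     0.85]
Cofactors of I−A, C_ij = (−1)^(i+j)·(minor ij) (rows/columns in the sector order above):
  C_11 = (0.90)(0.85) − (-0.20)(-0.05) = 0.7550
  C_12 = −[(-0.10)(0.85) − (-0.20)(-0.05)] = 0.0950
  C_13 = (-0.10)(-0.05) − (0.90)(-0.05) = 0.0500
  C_21 = −[(-0.25)(0.85) − (-0.45)(-0.05)] = 0.2350
  C_22 = (0.55)(0.85) − (-0.45)(-0.05) = 0.4450
  C_23 = −[(0.55)(-0.05) − (-0.25)(-0.05)] = 0.0400
  C_31 = (-0.25)(-0.20) − (-0.45)(0.90) = 0.4550
  C_32 = −[(0.55)(-0.20) − (-0.45)(-0.10)] = 0.1550
  C_33 = (0.55)(0.90) − (-0.25)(-0.10) = 0.4700
det(I−A) = Σ_j (I−A)_1j·C_1j = (0.55)(0.7550) + (-0.25)(0.0950) + (-0.45)(0.0500) = 0.3690
adj(I−A) = Cᵀ =
  [ 0.7550   0.2350   0.4550]
  [ 0.0950   0.4450   0.1550]
  [ 0.0500   0.0400   0.4700]
(I − A)⁻¹ = adj(I−A) / det(I−A) ≈
  [   2.0461     0.6369     1.2331]
  [   0.2575     1.2060     0.4201]
  [   0.1355     0.1084     1.2737]
x = (I − A)⁻¹ d = adj(I−A)·d / det(I−A), with det(I−A) = 0.3690:
  x_1 = (0.7550·60 + 0.2350·60 + 0.4550·210) / 0.3690 = 154.95 / 0.3690 ≈ 419.92
  x_2 = (0.0950·60 + 0.4450·60 + 0.1550·210) / 0.3690 = 64.95 / 0.3690 ≈ 176.02
  x_3 = (0.0500·60 + 0.0400·60 + 0.4700·210) / 0.3690 = 104.10 / 0.3690 ≈ 282.11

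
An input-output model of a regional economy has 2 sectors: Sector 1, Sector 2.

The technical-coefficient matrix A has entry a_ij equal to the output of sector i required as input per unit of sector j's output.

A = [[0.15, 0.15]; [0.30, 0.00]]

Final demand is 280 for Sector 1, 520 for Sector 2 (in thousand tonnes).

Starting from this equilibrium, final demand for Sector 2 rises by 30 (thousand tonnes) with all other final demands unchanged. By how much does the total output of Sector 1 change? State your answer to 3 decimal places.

I − A =
  [   0.85    -0.15]
  [  -0.30     1.00]
det(I−A) = (0.85)(1.00) − (-0.15)(-0.30) = 0.8050
adj(I−A) = [[1.00, 0.15], [0.30, 0.85]]
(I − A)⁻¹ = adj(I−A) / det(I−A) ≈
  [   1.2422     0.1863]
  [   0.3727     1.0559]
Δx = (I − A)⁻¹ Δd with Δd having +30 in the Sector 2 component and 0 elsewhere.
So Δx_1 = L_12 · (+30), where L_12 = adj(I−A)_12 / det(I−A) = 0.15 / 0.8050.
Δx_1 = 0.15 × (+30) / 0.8050 = 4.50 / 0.8050 ≈ 5.590.

Δx_1 = 5.590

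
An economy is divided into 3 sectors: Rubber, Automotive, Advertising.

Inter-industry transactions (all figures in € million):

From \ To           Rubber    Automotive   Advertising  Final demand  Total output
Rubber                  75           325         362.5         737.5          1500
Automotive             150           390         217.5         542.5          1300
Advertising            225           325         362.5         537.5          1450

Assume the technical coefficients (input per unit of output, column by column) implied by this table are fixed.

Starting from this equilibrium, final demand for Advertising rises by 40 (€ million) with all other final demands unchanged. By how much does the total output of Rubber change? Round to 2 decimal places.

Technical coefficients a_ij = z_ij / X_j:
  a_11 = 75/1500 = 0.05, a_21 = 150/1500 = 0.10, a_31 = 225/1500 = 0.15
  a_12 = 325/1300 = 0.25, a_22 = 390/1300 = 0.30, a_32 = 325/1300 = 0.25
  a_13 = 362.5/1450 = 0.25, a_23 = 217.5/1450 = 0.15, a_33 = 362.5/1450 = 0.25
I − A =
  [   0.95    -0.25    -0.25]
  [  -0.10     0.70    -0.15]
  [  -0.15    -0.25     0.75]
Cofactors of I−A, C_ij = (−1)^(i+j)·(minor ij) (rows/columns in the sector order above):
  C_11 = (0.70)(0.75) − (-0.15)(-0.25) = 0.4875
  C_12 = −[(-0.10)(0.75) − (-0.15)(-0.15)] = 0.0975
  C_13 = (-0.10)(-0.25) − (0.70)(-0.15) = 0.1300
  C_21 = −[(-0.25)(0.75) − (-0.25)(-0.25)] = 0.2500
  C_22 = (0.95)(0.75) − (-0.25)(-0.15) = 0.6750
  C_23 = −[(0.95)(-0.25) − (-0.25)(-0.15)] = 0.2750
  C_31 = (-0.25)(-0.15) − (-0.25)(0.70) = 0.2125
  C_32 = −[(0.95)(-0.15) − (-0.25)(-0.10)] = 0.1675
  C_33 = (0.95)(0.70) − (-0.25)(-0.10) = 0.6400
det(I−A) = Σ_j (I−A)_1j·C_1j = (0.95)(0.4875) + (-0.25)(0.0975) + (-0.25)(0.1300) = 0.40625
adj(I−A) = Cᵀ =
  [ 0.4875   0.2500   0.2125]
  [ 0.0975   0.6750   0.1675]
  [ 0.1300   0.2750   0.6400]
(I − A)⁻¹ = adj(I−A) / det(I−A) ≈
  [   1.2000     0.6154     0.5231]
  [   0.2400     1.6615     0.4123]
  [   0.3200     0.6769     1.5754]
Δx = (I − A)⁻¹ Δd with Δd having +40 in the Advertising component and 0 elsewhere.
So Δx_1 = L_13 · (+40), where L_13 = adj(I−A)_13 / det(I−A) = 0.2125 / 0.40625.
Δx_1 = 0.2125 × (+40) / 0.40625 = 8.50 / 0.40625 ≈ 20.92.

Δx_1 = 20.92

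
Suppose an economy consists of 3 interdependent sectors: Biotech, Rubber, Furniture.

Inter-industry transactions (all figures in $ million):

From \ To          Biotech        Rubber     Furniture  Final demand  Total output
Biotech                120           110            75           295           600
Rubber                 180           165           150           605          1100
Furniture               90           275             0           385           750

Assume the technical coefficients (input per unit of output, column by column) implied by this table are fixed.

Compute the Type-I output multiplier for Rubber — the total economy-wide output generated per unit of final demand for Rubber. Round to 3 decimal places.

m_R = 1.917

Technical coefficients a_ij = z_ij / X_j:
  a_BB = 120/600 = 0.20, a_RB = 180/600 = 0.30, a_FB = 90/600 = 0.15
  a_BR = 110/1100 = 0.10, a_RR = 165/1100 = 0.15, a_FR = 275/1100 = 0.25
  a_BF = 75/750 = 0.10, a_RF = 150/750 = 0.20, a_FF = 0/750 = 0.00
I − A =
  [   0.80    -0.10    -0.10]
  [  -0.30     0.85    -0.20]
  [  -0.15    -0.25     1.00]
Cofactors of I−A, C_ij = (−1)^(i+j)·(minor ij) (rows/columns in the sector order above):
  C_11 = (0.85)(1.00) − (-0.20)(-0.25) = 0.8000
  C_12 = −[(-0.30)(1.00) − (-0.20)(-0.15)] = 0.3300
  C_13 = (-0.30)(-0.25) − (0.85)(-0.15) = 0.2025
  C_21 = −[(-0.10)(1.00) − (-0.10)(-0.25)] = 0.1250
  C_22 = (0.80)(1.00) − (-0.10)(-0.15) = 0.7850
  C_23 = −[(0.80)(-0.25) − (-0.10)(-0.15)] = 0.2150
  C_31 = (-0.10)(-0.20) − (-0.10)(0.85) = 0.1050
  C_32 = −[(0.80)(-0.20) − (-0.10)(-0.30)] = 0.1900
  C_33 = (0.80)(0.85) − (-0.10)(-0.30) = 0.6500
det(I−A) = Σ_j (I−A)_1j·C_1j = (0.80)(0.8000) + (-0.10)(0.3300) + (-0.10)(0.2025) = 0.58675
adj(I−A) = Cᵀ =
  [ 0.8000   0.1250   0.1050]
  [ 0.3300   0.7850   0.1900]
  [ 0.2025   0.2150   0.6500]
(I − A)⁻¹ = adj(I−A) / det(I−A) ≈
  [   1.3634     0.2130     0.1790]
  [   0.5624     1.3379     0.3238]
  [   0.3451     0.3664     1.1078]
The output multiplier for sector j is the column-j sum of the Leontief inverse (I − A)⁻¹ = adj(I−A) / det(I−A).
Column R of adj(I−A): (0.1250, 0.7850, 0.2150); det(I−A) = 0.58675.
m_R = (0.1250 + 0.7850 + 0.2150) / 0.58675 = 1.125 / 0.58675 ≈ 1.917.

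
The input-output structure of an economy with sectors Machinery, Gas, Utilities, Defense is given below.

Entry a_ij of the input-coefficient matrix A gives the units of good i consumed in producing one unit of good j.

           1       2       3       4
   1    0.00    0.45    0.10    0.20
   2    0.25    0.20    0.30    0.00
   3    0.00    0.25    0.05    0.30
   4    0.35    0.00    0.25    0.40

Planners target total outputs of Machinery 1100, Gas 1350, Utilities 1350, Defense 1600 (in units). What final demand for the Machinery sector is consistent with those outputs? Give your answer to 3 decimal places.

I − A =
  [   1.00    -0.45    -0.10    -0.20]
  [  -0.25     0.80    -0.30     0.00]
  [   0.00    -0.25     0.95    -0.30]
  [  -0.35     0.00    -0.25     0.60]
d = (I − A) x:
  d_1 = (+1.00)·1100 + (-0.45)·1350 + (-0.10)·1350 + (-0.20)·1600 = 37.500
  d_2 = (-0.25)·1100 + (+0.80)·1350 + (-0.30)·1350 + (+0.00)·1600 = 400.000
  d_3 = (+0.00)·1100 + (-0.25)·1350 + (+0.95)·1350 + (-0.30)·1600 = 465.000
  d_4 = (-0.35)·1100 + (+0.00)·1350 + (-0.25)·1350 + (+0.60)·1600 = 237.500

d_1 = 37.500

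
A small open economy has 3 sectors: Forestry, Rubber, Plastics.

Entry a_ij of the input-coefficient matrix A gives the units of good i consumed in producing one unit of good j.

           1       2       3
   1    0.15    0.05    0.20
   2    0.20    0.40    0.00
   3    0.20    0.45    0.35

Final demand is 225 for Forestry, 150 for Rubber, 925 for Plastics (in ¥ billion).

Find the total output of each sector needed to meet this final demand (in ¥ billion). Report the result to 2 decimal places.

I − A =
  [   0.85    -0.05    -0.20]
  [  -0.20     0.60     0.00]
  [  -0.20    -0.45     0.65]
Cofactors of I−A, C_ij = (−1)^(i+j)·(minor ij) (rows/columns in the sector order above):
  C_11 = (0.60)(0.65) − (0.00)(-0.45) = 0.3900
  C_12 = −[(-0.20)(0.65) − (0.00)(-0.20)] = 0.1300
  C_13 = (-0.20)(-0.45) − (0.60)(-0.20) = 0.2100
  C_21 = −[(-0.05)(0.65) − (-0.20)(-0.45)] = 0.1225
  C_22 = (0.85)(0.65) − (-0.20)(-0.20) = 0.5125
  C_23 = −[(0.85)(-0.45) − (-0.05)(-0.20)] = 0.3925
  C_31 = (-0.05)(0.00) − (-0.20)(0.60) = 0.1200
  C_32 = −[(0.85)(0.00) − (-0.20)(-0.20)] = 0.0400
  C_33 = (0.85)(0.60) − (-0.05)(-0.20) = 0.5000
det(I−A) = Σ_j (I−A)_1j·C_1j = (0.85)(0.3900) + (-0.05)(0.1300) + (-0.20)(0.2100) = 0.2830
adj(I−A) = Cᵀ =
  [ 0.3900   0.1225   0.1200]
  [ 0.1300   0.5125   0.0400]
  [ 0.2100   0.3925   0.5000]
(I − A)⁻¹ = adj(I−A) / det(I−A) ≈
  [   1.3781     0.4329     0.4240]
  [   0.4594     1.8110     0.1413]
  [   0.7420     1.3869     1.7668]
x = (I − A)⁻¹ d = adj(I−A)·d / det(I−A), with det(I−A) = 0.2830:
  x_1 = (0.3900·225 + 0.1225·150 + 0.1200·925) / 0.2830 = 217.125 / 0.2830 ≈ 767.23
  x_2 = (0.1300·225 + 0.5125·150 + 0.0400·925) / 0.2830 = 143.125 / 0.2830 ≈ 505.74
  x_3 = (0.2100·225 + 0.3925·150 + 0.5000·925) / 0.2830 = 568.625 / 0.2830 ≈ 2009.28

x_1 = 767.23, x_2 = 505.74, x_3 = 2009.28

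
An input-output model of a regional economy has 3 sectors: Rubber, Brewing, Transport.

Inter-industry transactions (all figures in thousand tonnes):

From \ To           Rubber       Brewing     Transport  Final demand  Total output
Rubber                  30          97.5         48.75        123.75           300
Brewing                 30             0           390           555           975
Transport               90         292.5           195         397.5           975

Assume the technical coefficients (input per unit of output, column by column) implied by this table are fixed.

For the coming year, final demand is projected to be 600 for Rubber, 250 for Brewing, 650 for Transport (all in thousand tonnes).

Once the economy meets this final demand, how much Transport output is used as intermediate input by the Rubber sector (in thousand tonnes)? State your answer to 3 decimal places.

z_31 = 255.560

Technical coefficients a_ij = z_ij / X_j:
  a_11 = 30/300 = 0.10, a_21 = 30/300 = 0.10, a_31 = 90/300 = 0.30
  a_12 = 97.5/975 = 0.10, a_22 = 0/975 = 0.00, a_32 = 292.5/975 = 0.30
  a_13 = 48.75/975 = 0.05, a_23 = 390/975 = 0.40, a_33 = 195/975 = 0.20
I − A =
  [   0.90    -0.10    -0.05]
  [  -0.10     1.00    -0.40]
  [  -0.30    -0.30     0.80]
Cofactors of I−A, C_ij = (−1)^(i+j)·(minor ij) (rows/columns in the sector order above):
  C_11 = (1.00)(0.80) − (-0.40)(-0.30) = 0.6800
  C_12 = −[(-0.10)(0.80) − (-0.40)(-0.30)] = 0.2000
  C_13 = (-0.10)(-0.30) − (1.00)(-0.30) = 0.3300
  C_21 = −[(-0.10)(0.80) − (-0.05)(-0.30)] = 0.0950
  C_22 = (0.90)(0.80) − (-0.05)(-0.30) = 0.7050
  C_23 = −[(0.90)(-0.30) − (-0.10)(-0.30)] = 0.3000
  C_31 = (-0.10)(-0.40) − (-0.05)(1.00) = 0.0900
  C_32 = −[(0.90)(-0.40) − (-0.05)(-0.10)] = 0.3650
  C_33 = (0.90)(1.00) − (-0.10)(-0.10) = 0.8900
det(I−A) = Σ_j (I−A)_1j·C_1j = (0.90)(0.6800) + (-0.10)(0.2000) + (-0.05)(0.3300) = 0.5755
adj(I−A) = Cᵀ =
  [ 0.6800   0.0950   0.0900]
  [ 0.2000   0.7050   0.3650]
  [ 0.3300   0.3000   0.8900]
(I − A)⁻¹ = adj(I−A) / det(I−A) ≈
  [   1.1816     0.1651     0.1564]
  [   0.3475     1.2250     0.6342]
  [   0.5734     0.5213     1.5465]
First solve x = (I − A)⁻¹ d = adj(I−A)·d / det(I−A); in particular x_1 = (0.6800·600 + 0.0950·250 + 0.0900·650) / 0.5755 = 490.25 / 0.5755 ≈ 851.86794.
Intermediate flow from 3 to 1: z_31 = a_31 · x_1 = 0.30 × 490.25 / 0.5755 = 147.075 / 0.5755 ≈ 255.560.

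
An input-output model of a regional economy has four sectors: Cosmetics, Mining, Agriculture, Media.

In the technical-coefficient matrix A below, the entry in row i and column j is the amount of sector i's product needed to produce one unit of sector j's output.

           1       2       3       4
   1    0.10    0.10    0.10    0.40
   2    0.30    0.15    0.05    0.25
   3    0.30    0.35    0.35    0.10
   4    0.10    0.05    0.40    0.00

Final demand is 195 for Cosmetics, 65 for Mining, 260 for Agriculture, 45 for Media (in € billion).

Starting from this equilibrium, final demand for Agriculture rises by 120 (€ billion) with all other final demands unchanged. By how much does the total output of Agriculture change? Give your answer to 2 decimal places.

I − A =
  [   0.90    -0.10    -0.10    -0.40]
  [  -0.30     0.85    -0.05    -0.25]
  [  -0.30    -0.35     0.65    -0.10]
  [  -0.10    -0.05    -0.40     1.00]
Compute the cofactors C_ij = (−1)^(i+j)·(3×3 minor ij) of I−A; the adjugate is their transpose:
adj(I−A) = Cᵀ =
  [ 0.457625   0.165500   0.235750   0.248000]
  [ 0.244750   0.444000   0.213500   0.230250]
  [ 0.375000   0.342500   0.681250   0.303750]
  [ 0.208000   0.175750   0.306750   0.424500]
det(I−A) = Σ_j (I−A)_1j·C_1j = (0.90)(0.457625) + (-0.10)(0.244750) + (-0.10)(0.375000) + (-0.40)(0.208000) = 0.2666875
(I − A)⁻¹ = adj(I−A) / det(I−A) ≈
  [   1.7160     0.6206     0.8840     0.9299]
  [   0.9177     1.6649     0.8006     0.8634]
  [   1.4061     1.2843     2.5545     1.1390]
  [   0.7799     0.6590     1.1502     1.5918]
Δx = (I − A)⁻¹ Δd with Δd having +120 in the Agriculture component and 0 elsewhere.
So Δx_3 = L_33 · (+120), where L_33 = adj(I−A)_33 / det(I−A) = 0.681250 / 0.2666875.
Δx_3 = 0.681250 × (+120) / 0.2666875 = 81.75 / 0.2666875 ≈ 306.54.

Δx_3 = 306.54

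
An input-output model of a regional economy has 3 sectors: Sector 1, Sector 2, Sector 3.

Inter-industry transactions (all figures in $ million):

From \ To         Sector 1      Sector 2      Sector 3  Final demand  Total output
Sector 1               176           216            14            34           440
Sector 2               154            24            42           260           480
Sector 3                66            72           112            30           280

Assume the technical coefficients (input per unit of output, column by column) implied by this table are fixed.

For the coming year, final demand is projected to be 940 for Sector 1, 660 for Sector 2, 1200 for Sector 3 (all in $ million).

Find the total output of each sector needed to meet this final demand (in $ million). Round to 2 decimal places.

Technical coefficients a_ij = z_ij / X_j:
  a_11 = 176/440 = 0.40, a_21 = 154/440 = 0.35, a_31 = 66/440 = 0.15
  a_12 = 216/480 = 0.45, a_22 = 24/480 = 0.05, a_32 = 72/480 = 0.15
  a_13 = 14/280 = 0.05, a_23 = 42/280 = 0.15, a_33 = 112/280 = 0.40
I − A =
  [   0.60    -0.45    -0.05]
  [  -0.35     0.95    -0.15]
  [  -0.15    -0.15     0.60]
Cofactors of I−A, C_ij = (−1)^(i+j)·(minor ij) (rows/columns in the sector order above):
  C_11 = (0.95)(0.60) − (-0.15)(-0.15) = 0.5475
  C_12 = −[(-0.35)(0.60) − (-0.15)(-0.15)] = 0.2325
  C_13 = (-0.35)(-0.15) − (0.95)(-0.15) = 0.1950
  C_21 = −[(-0.45)(0.60) − (-0.05)(-0.15)] = 0.2775
  C_22 = (0.60)(0.60) − (-0.05)(-0.15) = 0.3525
  C_23 = −[(0.60)(-0.15) − (-0.45)(-0.15)] = 0.1575
  C_31 = (-0.45)(-0.15) − (-0.05)(0.95) = 0.1150
  C_32 = −[(0.60)(-0.15) − (-0.05)(-0.35)] = 0.1075
  C_33 = (0.60)(0.95) − (-0.45)(-0.35) = 0.4125
det(I−A) = Σ_j (I−A)_1j·C_1j = (0.60)(0.5475) + (-0.45)(0.2325) + (-0.05)(0.1950) = 0.214125
adj(I−A) = Cᵀ =
  [ 0.5475   0.2775   0.1150]
  [ 0.2325   0.3525   0.1075]
  [ 0.1950   0.1575   0.4125]
(I − A)⁻¹ = adj(I−A) / det(I−A) ≈
  [   2.5569     1.2960     0.5371]
  [   1.0858     1.6462     0.5020]
  [   0.9107     0.7356     1.9264]
x = (I − A)⁻¹ d = adj(I−A)·d / det(I−A), with det(I−A) = 0.214125:
  x_1 = (0.5475·940 + 0.2775·660 + 0.1150·1200) / 0.214125 = 835.80 / 0.214125 ≈ 3903.33
  x_2 = (0.2325·940 + 0.3525·660 + 0.1075·1200) / 0.214125 = 580.20 / 0.214125 ≈ 2709.63
  x_3 = (0.1950·940 + 0.1575·660 + 0.4125·1200) / 0.214125 = 782.25 / 0.214125 ≈ 3653.24

x_1 = 3903.33, x_2 = 2709.63, x_3 = 3653.24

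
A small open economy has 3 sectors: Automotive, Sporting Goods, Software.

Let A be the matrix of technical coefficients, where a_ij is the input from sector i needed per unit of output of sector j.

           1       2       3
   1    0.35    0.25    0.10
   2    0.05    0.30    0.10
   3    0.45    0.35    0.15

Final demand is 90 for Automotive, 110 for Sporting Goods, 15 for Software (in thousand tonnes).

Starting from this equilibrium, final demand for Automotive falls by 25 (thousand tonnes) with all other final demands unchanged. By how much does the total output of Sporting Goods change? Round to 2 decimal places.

I − A =
  [   0.65    -0.25    -0.10]
  [  -0.05     0.70    -0.10]
  [  -0.45    -0.35     0.85]
Cofactors of I−A, C_ij = (−1)^(i+j)·(minor ij) (rows/columns in the sector order above):
  C_11 = (0.70)(0.85) − (-0.10)(-0.35) = 0.5600
  C_12 = −[(-0.05)(0.85) − (-0.10)(-0.45)] = 0.0875
  C_13 = (-0.05)(-0.35) − (0.70)(-0.45) = 0.3325
  C_21 = −[(-0.25)(0.85) − (-0.10)(-0.35)] = 0.2475
  C_22 = (0.65)(0.85) − (-0.10)(-0.45) = 0.5075
  C_23 = −[(0.65)(-0.35) − (-0.25)(-0.45)] = 0.3400
  C_31 = (-0.25)(-0.10) − (-0.10)(0.70) = 0.0950
  C_32 = −[(0.65)(-0.10) − (-0.10)(-0.05)] = 0.0700
  C_33 = (0.65)(0.70) − (-0.25)(-0.05) = 0.4425
det(I−A) = Σ_j (I−A)_1j·C_1j = (0.65)(0.5600) + (-0.25)(0.0875) + (-0.10)(0.3325) = 0.308875
adj(I−A) = Cᵀ =
  [ 0.5600   0.2475   0.0950]
  [ 0.0875   0.5075   0.0700]
  [ 0.3325   0.3400   0.4425]
(I − A)⁻¹ = adj(I−A) / det(I−A) ≈
  [   1.8130     0.8013     0.3076]
  [   0.2833     1.6431     0.2266]
  [   1.0765     1.1008     1.4326]
Δx = (I − A)⁻¹ Δd with Δd having -25 in the Automotive component and 0 elsewhere.
So Δx_2 = L_21 · (-25), where L_21 = adj(I−A)_21 / det(I−A) = 0.0875 / 0.308875.
Δx_2 = 0.0875 × (-25) / 0.308875 = -2.1875 / 0.308875 ≈ -7.08.

Δx_2 = -7.08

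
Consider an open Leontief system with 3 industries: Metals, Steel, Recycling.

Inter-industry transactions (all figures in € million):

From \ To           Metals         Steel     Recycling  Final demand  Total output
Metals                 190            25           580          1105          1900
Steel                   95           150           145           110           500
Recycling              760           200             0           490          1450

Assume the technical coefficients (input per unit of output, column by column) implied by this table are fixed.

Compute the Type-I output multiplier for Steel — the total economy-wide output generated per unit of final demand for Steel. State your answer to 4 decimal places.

m_2 = 2.8328

Technical coefficients a_ij = z_ij / X_j:
  a_11 = 190/1900 = 0.10, a_21 = 95/1900 = 0.05, a_31 = 760/1900 = 0.40
  a_12 = 25/500 = 0.05, a_22 = 150/500 = 0.30, a_32 = 200/500 = 0.40
  a_13 = 580/1450 = 0.40, a_23 = 145/1450 = 0.10, a_33 = 0/1450 = 0.00
I − A =
  [   0.90    -0.05    -0.40]
  [  -0.05     0.70    -0.10]
  [  -0.40    -0.40     1.00]
Cofactors of I−A, C_ij = (−1)^(i+j)·(minor ij) (rows/columns in the sector order above):
  C_11 = (0.70)(1.00) − (-0.10)(-0.40) = 0.6600
  C_12 = −[(-0.05)(1.00) − (-0.10)(-0.40)] = 0.0900
  C_13 = (-0.05)(-0.40) − (0.70)(-0.40) = 0.3000
  C_21 = −[(-0.05)(1.00) − (-0.40)(-0.40)] = 0.2100
  C_22 = (0.90)(1.00) − (-0.40)(-0.40) = 0.7400
  C_23 = −[(0.90)(-0.40) − (-0.05)(-0.40)] = 0.3800
  C_31 = (-0.05)(-0.10) − (-0.40)(0.70) = 0.2850
  C_32 = −[(0.90)(-0.10) − (-0.40)(-0.05)] = 0.1100
  C_33 = (0.90)(0.70) − (-0.05)(-0.05) = 0.6275
det(I−A) = Σ_j (I−A)_1j·C_1j = (0.90)(0.6600) + (-0.05)(0.0900) + (-0.40)(0.3000) = 0.4695
adj(I−A) = Cᵀ =
  [ 0.6600   0.2100   0.2850]
  [ 0.0900   0.7400   0.1100]
  [ 0.3000   0.3800   0.6275]
(I − A)⁻¹ = adj(I−A) / det(I−A) ≈
  [   1.40575     0.44728     0.60703]
  [   0.19169     1.57614     0.23429]
  [   0.63898     0.80937     1.33653]
The output multiplier for sector j is the column-j sum of the Leontief inverse (I − A)⁻¹ = adj(I−A) / det(I−A).
Column 2 of adj(I−A): (0.2100, 0.7400, 0.3800); det(I−A) = 0.4695.
m_2 = (0.2100 + 0.7400 + 0.3800) / 0.4695 = 1.33 / 0.4695 ≈ 2.8328.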